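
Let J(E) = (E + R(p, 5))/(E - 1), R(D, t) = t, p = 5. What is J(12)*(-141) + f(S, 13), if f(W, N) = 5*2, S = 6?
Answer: -2287/11 ≈ -207.91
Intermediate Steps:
f(W, N) = 10
J(E) = (5 + E)/(-1 + E) (J(E) = (E + 5)/(E - 1) = (5 + E)/(-1 + E))
J(12)*(-141) + f(S, 13) = ((5 + 12)/(-1 + 12))*(-141) + 10 = (17/11)*(-141) + 10 = -2397/11 + 10 = -2287/11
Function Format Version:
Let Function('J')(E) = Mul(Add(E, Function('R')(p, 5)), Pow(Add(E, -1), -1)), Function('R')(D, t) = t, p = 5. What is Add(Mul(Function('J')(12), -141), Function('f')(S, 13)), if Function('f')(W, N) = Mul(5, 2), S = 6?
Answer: Rational(-2287, 11) ≈ -207.91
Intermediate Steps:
Function('f')(W, N) = 10
Function('J')(E) = Mul(Pow(Add(-1, E), -1), Add(5, E)) (Function('J')(E) = Mul(Add(E, 5), Pow(Add(E, -1), -1)) = Mul(Add(5, E), Pow(Add(-1, E), -1)) = Mul(Pow(Add(-1, E), -1), Add(5, E)))
Add(Mul(Function('J')(12), -141), Function('f')(S, 13)) = Add(Mul(Mul(Pow(Add(-1, 12), -1), Add(5, 12)), -141), 10) = Add(Mul(Mul(Pow(11, -1), 17), -141), 10) = Add(Mul(Mul(Rational(1, 11), 17), -141), 10) = Add(Mul(Rational(17, 11), -141), 10) = Add(Rational(-2397, 11), 10) = Rational(-2287, 11)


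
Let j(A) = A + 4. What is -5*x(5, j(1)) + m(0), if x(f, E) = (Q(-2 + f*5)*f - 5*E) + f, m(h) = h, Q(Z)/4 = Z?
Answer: -2200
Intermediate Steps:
Q(Z) = 4*Z
j(A) = 4 + A
x(f, E) = f - 5*E + f*(-8 + 20*f) (x(f, E) = ((4*(-2 + f*5))*f - 5*E) + f = ((4*(-2 + 5*f))*f - 5*E) + f = ((-8 + 20*f)*f - 5*E) + f = (f*(-8 + 20*f) - 5*E) + f = (-5*E + f*(-8 + 20*f)) + f = f - 5*E + f*(-8 + 20*f))
-5*x(5, j(1)) + m(0) = -5*(-7*5 - 5*(4 + 1) + 20*5²) + 0 = -5*(-35 - 5*5 + 20*25) + 0 = -5*(-35 - 25 + 500) + 0 = -5*440 + 0 = -2200 + 0 = -2200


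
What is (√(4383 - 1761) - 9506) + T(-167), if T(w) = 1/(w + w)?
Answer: -3175005/334 + √2622 ≈ -9454.8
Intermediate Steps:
T(w) = 1/(2*w)
(√(4383 - 1761) - 9506) + T(-167) = (√(4383 - 1761) - 9506) + (½)/(-167) = (√2622 - 9506) + (½)*(-1/167) = (-9506 + √2622) - 1/334 = -3175005/334 + √2622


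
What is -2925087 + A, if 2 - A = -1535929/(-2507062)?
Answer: -7333370986199/2507062 ≈ -2.9251e+6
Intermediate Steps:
A = 3478195/2507062 (A = 2 - (-1535929)/(-2507062) = 2 - (-1535929)*(-1)/2507062 = 2 - 1*1535929/2507062 = 2 - 1535929/2507062 = 3478195/2507062 ≈ 1.3874)
-2925087 + A = -2925087 + 3478195/2507062 = -7333370986199/2507062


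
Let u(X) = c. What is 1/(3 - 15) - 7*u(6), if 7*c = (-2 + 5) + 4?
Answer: -85/12 ≈ -7.0833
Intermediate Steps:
c = 1 (c = ((-2 + 5) + 4)/7 = (3 + 4)/7 = (⅐)*7 = 1)
u(X) = 1
1/(3 - 15) - 7*u(6) = 1/(3 - 15) - 7*1 = 1/(-12) - 7 = -1/12 - 7 = -85/12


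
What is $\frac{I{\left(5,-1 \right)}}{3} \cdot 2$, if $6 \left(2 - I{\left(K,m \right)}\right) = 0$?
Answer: $\frac{4}{3} \approx 1.3333$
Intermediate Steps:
$I{\left(K,m \right)} = 2$ ($I{\left(K,m \right)} = 2 - 0 = 2 + 0 = 2$)
$\frac{I{\left(5,-1 \right)}}{3} \cdot 2 = \frac{1}{3} \cdot 2 \cdot 2 = \frac{2}{3} \cdot 2 = \frac{4}{3}$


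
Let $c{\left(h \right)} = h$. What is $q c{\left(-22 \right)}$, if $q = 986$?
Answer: $-21692$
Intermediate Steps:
$q c{\left(-22 \right)} = 986 \left(-22\right) = -21692$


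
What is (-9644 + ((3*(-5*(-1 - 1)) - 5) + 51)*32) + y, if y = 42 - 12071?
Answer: -19241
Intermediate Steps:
y = -12029
(-9644 + ((3*(-5*(-1 - 1)) - 5) + 51)*32) + y = (-9644 + ((3*(-5*(-1 - 1)) - 5) + 51)*32) - 12029 = (-9644 + ((3*(-5*(-2)) - 5) + 51)*32) - 12029 = (-9644 + ((3*10 - 5) + 51)*32) - 12029 = (-9644 + ((30 - 5) + 51)*32) - 12029 = (-9644 + (25 + 51)*32) - 12029 = (-9644 + 76*32) - 12029 = (-9644 + 2432) - 12029 = -7212 - 12029 = -19241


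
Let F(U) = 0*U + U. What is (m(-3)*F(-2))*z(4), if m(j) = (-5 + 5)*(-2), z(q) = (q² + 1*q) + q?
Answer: 0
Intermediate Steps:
z(q) = q² + 2*q (z(q) = (q² + q) + q = (q + q²) + q = q² + 2*q)
m(j) = 0 (m(j) = 0*(-2) = 0)
F(U) = U (F(U) = 0 + U = U)
(m(-3)*F(-2))*z(4) = (0*(-2))*(4*(2 + 4)) = 0*(4*6) = 0*24 = 0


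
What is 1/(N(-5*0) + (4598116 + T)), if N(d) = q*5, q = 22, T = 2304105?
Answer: 1/6902331 ≈ 1.4488e-7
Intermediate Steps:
N(d) = 110 (N(d) = 22*5 = 110)
1/(N(-5*0) + (4598116 + T)) = 1/(110 + (4598116 + 2304105)) = 1/(110 + 6902221) = 1/6902331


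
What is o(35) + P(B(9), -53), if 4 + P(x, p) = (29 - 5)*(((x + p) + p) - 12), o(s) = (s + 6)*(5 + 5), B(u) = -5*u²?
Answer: -12146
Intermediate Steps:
o(s) = 60 + 10*s (o(s) = (6 + s)*10 = 60 + 10*s)
P(x, p) = -292 + 24*x + 48*p (P(x, p) = -4 + (29 - 5)*(((x + p) + p) - 12) = -4 + 24*(((p + x) + p) - 12) = -4 + 24*((x + 2*p) - 12) = -4 + 24*(-12 + x + 2*p) = -4 + (-288 + 24*x + 48*p) = -292 + 24*x + 48*p)
o(35) + P(B(9), -53) = (60 + 10*35) + (-292 + 24*(-5*9²) + 48*(-53)) = (60 + 350) + (-292 + 24*(-5*81) - 2544) = 410 + (-292 + 24*(-405) - 2544) = 410 + (-292 - 9720 - 2544) = 410 - 12556 = -12146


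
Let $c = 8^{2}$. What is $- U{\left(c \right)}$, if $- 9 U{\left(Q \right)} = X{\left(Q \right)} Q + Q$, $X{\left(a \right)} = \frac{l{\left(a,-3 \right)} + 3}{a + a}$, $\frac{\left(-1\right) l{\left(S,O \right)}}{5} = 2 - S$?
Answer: $\frac{49}{2} \approx 24.5$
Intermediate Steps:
$l{\left(S,O \right)} = -10 + 5 S$ ($l{\left(S,O \right)} = - 5 \left(2 - S\right) = -10 + 5 S$)
$c = 64$
$X{\left(a \right)} = \frac{-7 + 5 a}{2 a}$ ($X{\left(a \right)} = \frac{\left(-10 + 5 a\right) + 3}{a + a} = \frac{-7 + 5 a}{2 a}$)
$U{\left(Q \right)} = \frac{7}{18} - \frac{7 Q}{18}$ ($U{\left(Q \right)} = - \frac{\frac{-7 + 5 Q}{2 Q} Q + Q}{9} = - \frac{\left(- \frac{7}{2} + \frac{5 Q}{2}\right) + Q}{9} = - \frac{- \frac{7}{2} + \frac{7 Q}{2}}{9} = \frac{7}{18} - \frac{7 Q}{18}$)
$- U{\left(c \right)} = - (\frac{7}{18} - \frac{224}{9}) = \left(-1\right) \left(- \frac{49}{2}\right) = \frac{49}{2}$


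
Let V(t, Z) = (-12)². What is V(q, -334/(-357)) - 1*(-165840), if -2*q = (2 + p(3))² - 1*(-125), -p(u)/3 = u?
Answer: 165984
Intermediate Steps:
p(u) = -3*u
q = -87 (q = -((2 - 3*3)² - 1*(-125))/2 = -((2 - 9)² + 125)/2 = -((-7)² + 125)/2 = -(49 + 125)/2 = -½*174 = -87)
V(t, Z) = 144
V(q, -334/(-357)) - 1*(-165840) = 144 - 1*(-165840) = 144 + 165840 = 165984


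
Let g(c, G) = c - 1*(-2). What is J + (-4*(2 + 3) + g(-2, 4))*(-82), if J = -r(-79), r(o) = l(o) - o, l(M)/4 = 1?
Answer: 1557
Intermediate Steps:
l(M) = 4 (l(M) = 4*1 = 4)
g(c, G) = 2 + c (g(c, G) = c + 2 = 2 + c)
r(o) = 4 - o
J = -83 (J = -(4 - 1*(-79)) = -(4 + 79) = -1*83 = -83)
J + (-4*(2 + 3) + g(-2, 4))*(-82) = -83 + (-4*(2 + 3) + (2 - 2))*(-82) = -83 + (-4*5 + 0)*(-82) = -83 + (-20 + 0)*(-82) = -83 - 20*(-82) = -83 + 1640 = 1557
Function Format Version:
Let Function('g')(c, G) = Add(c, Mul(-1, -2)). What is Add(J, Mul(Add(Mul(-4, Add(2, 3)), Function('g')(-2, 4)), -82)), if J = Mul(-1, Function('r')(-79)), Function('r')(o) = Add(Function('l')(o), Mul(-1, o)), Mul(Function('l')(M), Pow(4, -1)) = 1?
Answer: 1557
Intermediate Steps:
Function('l')(M) = 4 (Function('l')(M) = Mul(4, 1) = 4)
Function('g')(c, G) = Add(2, c) (Function('g')(c, G) = Add(c, 2) = Add(2, c))
Function('r')(o) = Add(4, Mul(-1, o))
J = -83 (J = Mul(-1, Add(4, Mul(-1, -79))) = Mul(-1, Add(4, 79)) = Mul(-1, 83) = -83)
Add(J, Mul(Add(Mul(-4, Add(2, 3)), Function('g')(-2, 4)), -82)) = Add(-83, Mul(Add(Mul(-4, Add(2, 3)), Add(2, -2)), -82)) = Add(-83, Mul(Add(Mul(-4, 5), 0), -82)) = Add(-83, Mul(Add(-20, 0), -82)) = Add(-83, Mul(-20, -82)) = Add(-83, 1640) = 1557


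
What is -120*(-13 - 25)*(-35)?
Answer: -159600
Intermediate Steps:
-120*(-13 - 25)*(-35) = -(-4560)*(-35) = -120*1330 = -159600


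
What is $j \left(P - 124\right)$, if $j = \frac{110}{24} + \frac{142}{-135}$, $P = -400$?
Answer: $- \frac{249817}{135} \approx -1850.5$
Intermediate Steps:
$j = \frac{1907}{540}$ ($j = 110 \cdot \frac{1}{24} + 142 \left(- \frac{1}{135}\right) = \frac{55}{12} - \frac{142}{135} = \frac{1907}{540} \approx 3.5315$)
$j \left(P - 124\right) = \frac{1907 \left(-400 - 124\right)}{540} = \frac{1907}{540} \left(-524\right) = - \frac{249817}{135}$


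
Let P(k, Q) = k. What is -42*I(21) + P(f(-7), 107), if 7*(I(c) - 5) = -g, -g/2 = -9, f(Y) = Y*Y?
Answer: -53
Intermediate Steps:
f(Y) = Y²
g = 18 (g = -2*(-9) = 18)
I(c) = 17/7 (I(c) = 5 + (-1*18)/7 = 5 + (⅐)*(-18) = 5 - 18/7 = 17/7)
-42*I(21) + P(f(-7), 107) = -42*17/7 + (-7)² = -102 + 49 = -53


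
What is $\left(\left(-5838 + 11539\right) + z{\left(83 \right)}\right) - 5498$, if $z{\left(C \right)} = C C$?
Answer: $7092$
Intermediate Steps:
$z{\left(C \right)} = C^{2}$
$\left(\left(-5838 + 11539\right) + z{\left(83 \right)}\right) - 5498 = \left(\left(-5838 + 11539\right) + 83^{2}\right) - 5498 = \left(5701 + 6889\right) - 5498 = 12590 - 5498 = 7092$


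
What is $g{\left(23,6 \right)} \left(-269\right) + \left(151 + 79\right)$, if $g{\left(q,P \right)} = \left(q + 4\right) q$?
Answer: $-166819$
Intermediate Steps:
$g{\left(q,P \right)} = q \left(4 + q\right)$ ($g{\left(q,P \right)} = \left(4 + q\right) q = q \left(4 + q\right)$)
$g{\left(23,6 \right)} \left(-269\right) + \left(151 + 79\right) = 23 \left(4 + 23\right) \left(-269\right) + \left(151 + 79\right) = 23 \cdot 27 \left(-269\right) + 230 = 621 \left(-269\right) + 230 = -167049 + 230 = -166819$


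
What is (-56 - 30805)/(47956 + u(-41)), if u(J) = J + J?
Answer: -10287/15958 ≈ -0.64463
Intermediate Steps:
u(J) = 2*J
(-56 - 30805)/(47956 + u(-41)) = (-56 - 30805)/(47956 + 2*(-41)) = -30861/(47956 - 82) = -30861/47874 = -30861*1/47874 = -10287/15958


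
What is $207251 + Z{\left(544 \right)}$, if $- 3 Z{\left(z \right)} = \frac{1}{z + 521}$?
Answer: $\frac{662166944}{3195} \approx 2.0725 \cdot 10^{5}$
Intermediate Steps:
$Z{\left(z \right)} = - \frac{1}{3 \left(521 + z\right)}$ ($Z{\left(z \right)} = - \frac{1}{3 \left(z + 521\right)} = - \frac{1}{3 \left(521 + z\right)}$)
$207251 + Z{\left(544 \right)} = 207251 - \frac{1}{1563 + 3 \cdot 544} = 207251 - \frac{1}{1563 + 1632} = 207251 - \frac{1}{3195} = \frac{662166944}{3195}$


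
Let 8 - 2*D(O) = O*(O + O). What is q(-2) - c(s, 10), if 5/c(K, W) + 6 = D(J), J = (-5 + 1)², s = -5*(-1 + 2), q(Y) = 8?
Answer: 2069/258 ≈ 8.0194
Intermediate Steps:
s = -5 (s = -5*1 = -5)
J = 16 (J = (-4)² = 16)
D(O) = 4 - O² (D(O) = 4 - O*(O + O)/2 = 4 - O*2*O/2 = 4 - O²)
c(K, W) = -5/258 (c(K, W) = 5/(-6 + (4 - 1*16²)) = 5/(-6 + (4 - 1*256)) = 5/(-6 + (4 - 256)) = 5/(-6 - 252) = 5/(-258) = 5*(-1/258) = -5/258)
q(-2) - c(s, 10) = 8 - 1*(-5/258) = 8 + 5/258 = 2069/258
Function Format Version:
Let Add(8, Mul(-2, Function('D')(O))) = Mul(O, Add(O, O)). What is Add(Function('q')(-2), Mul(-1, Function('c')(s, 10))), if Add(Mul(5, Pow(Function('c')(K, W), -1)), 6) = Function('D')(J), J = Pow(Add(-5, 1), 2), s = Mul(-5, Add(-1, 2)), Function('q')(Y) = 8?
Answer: Rational(2069, 258) ≈ 8.0194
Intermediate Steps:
s = -5 (s = Mul(-5, 1) = -5)
J = 16 (J = Pow(-4, 2) = 16)
Function('D')(O) = Add(4, Mul(-1, Pow(O, 2))) (Function('D')(O) = Add(4, Mul(Rational(-1, 2), Mul(O, Add(O, O)))) = Add(4, Mul(Rational(-1, 2), Mul(O, Mul(2, O)))) = Add(4, Mul(Rational(-1, 2), Mul(2, Pow(O, 2)))) = Add(4, Mul(-1, Pow(O, 2))))
Function('c')(K, W) = Rational(-5, 258) (Function('c')(K, W) = Mul(5, Pow(Add(-6, Add(4, Mul(-1, Pow(16, 2)))), -1)) = Mul(5, Pow(Add(-6, Add(4, Mul(-1, 256))), -1)) = Mul(5, Pow(Add(-6, Add(4, -256)), -1)) = Mul(5, Pow(Add(-6, -252), -1)) = Mul(5, Pow(-258, -1)) = Mul(5, Rational(-1, 258)) = Rational(-5, 258))
Add(Function('q')(-2), Mul(-1, Function('c')(s, 10))) = Add(8, Mul(-1, Rational(-5, 258))) = Add(8, Rational(5, 258)) = Rational(2069, 258)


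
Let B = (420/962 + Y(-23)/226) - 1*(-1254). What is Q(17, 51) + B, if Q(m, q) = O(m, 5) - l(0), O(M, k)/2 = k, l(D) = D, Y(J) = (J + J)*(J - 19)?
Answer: 69190568/54353 ≈ 1273.0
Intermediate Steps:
Y(J) = 2*J*(-19 + J) (Y(J) = (2*J)*(-19 + J) = 2*J*(-19 + J))
O(M, k) = 2*k
Q(m, q) = 10 (Q(m, q) = 2*5 - 1*0 = 10 + 0 = 10)
B = 68647038/54353 (B = (420/962 + (2*(-23)*(-19 - 23))/226) - 1*(-1254) = (420*(1/962) + (2*(-23)*(-42))*(1/226)) + 1254 = (210/481 + 1932*(1/226)) + 1254 = (210/481 + 966/113) + 1254 = 488376/54353 + 1254 = 68647038/54353 ≈ 1263.0)
Q(17, 51) + B = 10 + 68647038/54353 = 69190568/54353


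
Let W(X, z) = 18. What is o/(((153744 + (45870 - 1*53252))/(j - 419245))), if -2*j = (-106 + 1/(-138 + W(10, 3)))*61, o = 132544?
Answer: -413548956298/1097715 ≈ -3.7674e+5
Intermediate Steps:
j = 775981/240 (j = -(-106 + 1/(-138 + 18))*61/2 = -(-106 + 1/(-120))*61/2 = -(-106 - 1/120)*61/2 = -(-12721)*61/240 = -½*(-775981/120) = 775981/240 ≈ 3233.3)
o/(((153744 + (45870 - 1*53252))/(j - 419245))) = 132544/(((153744 + (45870 - 1*53252))/(775981/240 - 419245))) = 132544/(((153744 + (45870 - 53252))/(-99842819/240))) = 132544/(((153744 - 7382)*(-240/99842819))) = 132544/((146362*(-240/99842819))) = 132544/(-35126880/99842819) = 132544*(-99842819/35126880) = -413548956298/1097715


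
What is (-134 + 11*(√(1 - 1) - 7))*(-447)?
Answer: 94317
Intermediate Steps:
(-134 + 11*(√(1 - 1) - 7))*(-447) = (-134 + 11*(√0 - 7))*(-447) = (-134 + 11*(0 - 7))*(-447) = (-134 + 11*(-7))*(-447) = (-134 - 77)*(-447) = -211*(-447) = 94317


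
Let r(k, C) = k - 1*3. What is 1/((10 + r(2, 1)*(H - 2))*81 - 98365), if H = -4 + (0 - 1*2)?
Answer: -1/96907 ≈ -1.0319e-5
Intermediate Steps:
H = -6 (H = -4 + (0 - 2) = -4 - 2 = -6)
r(k, C) = -3 + k (r(k, C) = k - 3 = -3 + k)
1/((10 + r(2, 1)*(H - 2))*81 - 98365) = 1/((10 + (-3 + 2)*(-6 - 2))*81 - 98365) = 1/((10 - 1*(-8))*81 - 98365) = 1/((10 + 8)*81 - 98365) = 1/(18*81 - 98365) = 1/(1458 - 98365) = 1/(-96907) = -1/96907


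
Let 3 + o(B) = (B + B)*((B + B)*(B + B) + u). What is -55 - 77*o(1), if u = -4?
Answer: 176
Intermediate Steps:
o(B) = -3 + 2*B*(-4 + 4*B²) (o(B) = -3 + (B + B)*((B + B)*(B + B) - 4) = -3 + (2*B)*((2*B)*(2*B) - 4) = -3 + (2*B)*(4*B² - 4) = -3 + (2*B)*(-4 + 4*B²) = -3 + 2*B*(-4 + 4*B²))
-55 - 77*o(1) = -55 - 77*(-3 - 8*1 + 8*1³) = -55 - 77*(-3 - 8 + 8*1) = -55 - 77*(-3 - 8 + 8) = -55 - 77*(-3) = -55 + 231 = 176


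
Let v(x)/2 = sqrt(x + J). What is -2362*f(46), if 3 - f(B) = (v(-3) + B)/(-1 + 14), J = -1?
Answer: 16534/13 + 9448*I/13 ≈ 1271.8 + 726.77*I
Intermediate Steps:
v(x) = 2*sqrt(-1 + x) (v(x) = 2*sqrt(x - 1) = 2*sqrt(-1 + x))
f(B) = 3 - 4*I/13 - B/13 (f(B) = 3 - (2*sqrt(-1 - 3) + B)/(-1 + 14) = 3 - (2*sqrt(-4) + B)/13 = 3 - (2*(2*I) + B)/13 = 3 - (4*I + B)/13 = 3 - (B + 4*I)/13 = 3 - (B/13 + 4*I/13) = 3 + (-4*I/13 - B/13) = 3 - 4*I/13 - B/13)
-2362*f(46) = -2362*(3 - 4*I/13 - 1/13*46) = -2362*(3 - 4*I/13 - 46/13) = -2362*(-7/13 - 4*I/13) = 16534/13 + 9448*I/13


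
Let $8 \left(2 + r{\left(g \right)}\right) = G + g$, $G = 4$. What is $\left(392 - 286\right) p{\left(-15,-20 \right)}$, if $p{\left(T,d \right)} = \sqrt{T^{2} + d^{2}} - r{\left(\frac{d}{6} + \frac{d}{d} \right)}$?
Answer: $\frac{34079}{12} \approx 2839.9$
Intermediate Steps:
$r{\left(g \right)} = - \frac{3}{2} + \frac{g}{8}$ ($r{\left(g \right)} = -2 + \frac{4 + g}{8} = -2 + \left(\frac{1}{2} + \frac{g}{8}\right) = - \frac{3}{2} + \frac{g}{8}$)
$p{\left(T,d \right)} = \frac{11}{8} + \sqrt{T^{2} + d^{2}} - \frac{d}{48}$ ($p{\left(T,d \right)} = \sqrt{T^{2} + d^{2}} - \left(- \frac{3}{2} + \frac{\frac{d}{6} + \frac{d}{d}}{8}\right) = \sqrt{T^{2} + d^{2}} - \left(- \frac{3}{2} + \frac{d \frac{1}{6} + 1}{8}\right) = \sqrt{T^{2} + d^{2}} - \left(- \frac{3}{2} + \frac{\frac{d}{6} + 1}{8}\right) = \sqrt{T^{2} + d^{2}} - \left(- \frac{3}{2} + \frac{1 + \frac{d}{6}}{8}\right) = \sqrt{T^{2} + d^{2}} - \left(- \frac{3}{2} + \left(\frac{1}{8} + \frac{d}{48}\right)\right) = \sqrt{T^{2} + d^{2}} - \left(- \frac{11}{8} + \frac{d}{48}\right) = \frac{11}{8} + \sqrt{T^{2} + d^{2}} - \frac{d}{48}$)
$\left(392 - 286\right) p{\left(-15,-20 \right)} = \left(392 - 286\right) \left(\frac{11}{8} + \sqrt{\left(-15\right)^{2} + \left(-20\right)^{2}} - - \frac{5}{12}\right) = 106 \left(\frac{11}{8} + \sqrt{225 + 400} + \frac{5}{12}\right) = 106 \left(\frac{11}{8} + \sqrt{625} + \frac{5}{12}\right) = 106 \left(\frac{11}{8} + 25 + \frac{5}{12}\right) = 106 \cdot \frac{643}{24} = \frac{34079}{12}$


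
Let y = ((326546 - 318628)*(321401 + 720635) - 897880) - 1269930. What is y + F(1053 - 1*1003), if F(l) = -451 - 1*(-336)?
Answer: 8248673123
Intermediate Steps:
F(l) = -115 (F(l) = -451 + 336 = -115)
y = 8248673238 (y = (7918*1042036 - 897880) - 1269930 = (8250841048 - 897880) - 1269930 = 8249943168 - 1269930 = 8248673238)
y + F(1053 - 1*1003) = 8248673238 - 115 = 8248673123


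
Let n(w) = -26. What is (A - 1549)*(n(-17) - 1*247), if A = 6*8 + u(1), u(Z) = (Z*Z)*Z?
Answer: 409500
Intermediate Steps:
u(Z) = Z³ (u(Z) = Z²*Z = Z³)
A = 49 (A = 6*8 + 1³ = 48 + 1 = 49)
(A - 1549)*(n(-17) - 1*247) = (49 - 1549)*(-26 - 1*247) = -1500*(-26 - 247) = -1500*(-273) = 409500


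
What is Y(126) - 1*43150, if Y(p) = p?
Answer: -43024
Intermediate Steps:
Y(126) - 1*43150 = 126 - 1*43150 = 126 - 43150 = -43024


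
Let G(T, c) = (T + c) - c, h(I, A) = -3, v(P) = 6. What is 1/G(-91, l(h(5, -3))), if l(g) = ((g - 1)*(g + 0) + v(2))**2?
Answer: -1/91 ≈ -0.010989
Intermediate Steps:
l(g) = (6 + g*(-1 + g))**2 (l(g) = ((g - 1)*(g + 0) + 6)**2 = ((-1 + g)*g + 6)**2 = (g*(-1 + g) + 6)**2 = (6 + g*(-1 + g))**2)
G(T, c) = T
1/G(-91, l(h(5, -3))) = 1/(-91) = -1/91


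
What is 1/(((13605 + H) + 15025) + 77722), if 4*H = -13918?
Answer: 2/205745 ≈ 9.7208e-6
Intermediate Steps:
H = -6959/2 (H = (¼)*(-13918) = -6959/2 ≈ -3479.5)
1/(((13605 + H) + 15025) + 77722) = 1/(((13605 - 6959/2) + 15025) + 77722) = 1/((20251/2 + 15025) + 77722) = 1/(50301/2 + 77722) = 1/(205745/2) = 2/205745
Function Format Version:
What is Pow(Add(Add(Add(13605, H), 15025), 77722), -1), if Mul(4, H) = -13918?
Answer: Rational(2, 205745) ≈ 9.7208e-6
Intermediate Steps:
H = Rational(-6959, 2) (H = Mul(Rational(1, 4), -13918) = Rational(-6959, 2) ≈ -3479.5)
Pow(Add(Add(Add(13605, H), 15025), 77722), -1) = Pow(Add(Add(Add(13605, Rational(-6959, 2)), 15025), 77722), -1) = Pow(Add(Add(Rational(20251, 2), 15025), 77722), -1) = Pow(Add(Rational(50301, 2), 77722), -1) = Pow(Rational(205745, 2), -1) = Rational(2, 205745)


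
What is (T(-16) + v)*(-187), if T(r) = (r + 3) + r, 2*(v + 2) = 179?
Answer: -21879/2 ≈ -10940.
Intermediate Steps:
v = 175/2 (v = -2 + (½)*179 = -2 + 179/2 = 175/2 ≈ 87.500)
T(r) = 3 + 2*r (T(r) = (3 + r) + r = 3 + 2*r)
(T(-16) + v)*(-187) = ((3 + 2*(-16)) + 175/2)*(-187) = ((3 - 32) + 175/2)*(-187) = (-29 + 175/2)*(-187) = (117/2)*(-187) = -21879/2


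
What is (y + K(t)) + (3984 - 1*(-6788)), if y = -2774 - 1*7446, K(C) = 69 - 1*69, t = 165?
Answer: 552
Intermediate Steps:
K(C) = 0 (K(C) = 69 - 69 = 0)
y = -10220 (y = -2774 - 7446 = -10220)
(y + K(t)) + (3984 - 1*(-6788)) = (-10220 + 0) + (3984 - 1*(-6788)) = -10220 + (3984 + 6788) = -10220 + 10772 = 552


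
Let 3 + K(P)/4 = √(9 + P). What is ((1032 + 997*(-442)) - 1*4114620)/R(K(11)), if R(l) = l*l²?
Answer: -471366117/42592 - 107025157*√5/21296 ≈ -22305.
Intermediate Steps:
K(P) = -12 + 4*√(9 + P)
R(l) = l³
((1032 + 997*(-442)) - 1*4114620)/R(K(11)) = ((1032 + 997*(-442)) - 1*4114620)/((-12 + 4*√(9 + 11))³) = ((1032 - 440674) - 4114620)/((-12 + 4*√20)³) = (-439642 - 4114620)/((-12 + 4*(2*√5))³) = -4554262/(-12 + 8*√5)³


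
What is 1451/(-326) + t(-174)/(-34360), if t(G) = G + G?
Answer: -3108932/700085 ≈ -4.4408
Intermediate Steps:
t(G) = 2*G
1451/(-326) + t(-174)/(-34360) = 1451/(-326) + (2*(-174))/(-34360) = 1451*(-1/326) - 348*(-1/34360) = -1451/326 + 87/8590 = -3108932/700085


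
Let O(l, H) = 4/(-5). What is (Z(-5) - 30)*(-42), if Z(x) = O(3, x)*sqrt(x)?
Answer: 1260 + 168*I*sqrt(5)/5 ≈ 1260.0 + 75.132*I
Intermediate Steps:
O(l, H) = -4/5 (O(l, H) = 4*(-1/5) = -4/5)
Z(x) = -4*sqrt(x)/5
(Z(-5) - 30)*(-42) = (-4*I*sqrt(5)/5 - 30)*(-42) = (-30 - 4*I*sqrt(5)/5)*(-42) = 1260 + 168*I*sqrt(5)/5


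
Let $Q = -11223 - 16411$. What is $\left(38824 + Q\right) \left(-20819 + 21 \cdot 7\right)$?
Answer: $-231319680$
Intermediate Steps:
$Q = -27634$
$\left(38824 + Q\right) \left(-20819 + 21 \cdot 7\right) = \left(38824 - 27634\right) \left(-20819 + 21 \cdot 7\right) = 11190 \left(-20819 + 147\right) = 11190 \left(-20672\right) = -231319680$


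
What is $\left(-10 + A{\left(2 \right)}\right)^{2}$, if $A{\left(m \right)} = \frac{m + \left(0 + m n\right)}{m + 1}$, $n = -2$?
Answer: $\frac{1024}{9} \approx 113.78$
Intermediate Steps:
$A{\left(m \right)} = - \frac{m}{1 + m}$ ($A{\left(m \right)} = \frac{m + \left(0 + m \left(-2\right)\right)}{m + 1} = \frac{m + \left(0 - 2 m\right)}{1 + m} = \frac{m - 2 m}{1 + m} = \frac{\left(-1\right) m}{1 + m} = - \frac{m}{1 + m}$)
$\left(-10 + A{\left(2 \right)}\right)^{2} = \left(-10 - \frac{2}{1 + 2}\right)^{2} = \left(-10 - \frac{2}{3}\right)^{2} = \left(- \frac{32}{3}\right)^{2} = \frac{1024}{9}$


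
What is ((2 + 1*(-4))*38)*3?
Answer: -228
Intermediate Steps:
((2 + 1*(-4))*38)*3 = ((2 - 4)*38)*3 = -2*38*3 = -76*3 = -228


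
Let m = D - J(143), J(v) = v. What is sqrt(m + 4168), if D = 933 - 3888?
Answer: sqrt(1070) ≈ 32.711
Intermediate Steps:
D = -2955
m = -3098 (m = -2955 - 1*143 = -2955 - 143 = -3098)
sqrt(m + 4168) = sqrt(-3098 + 4168) = sqrt(1070)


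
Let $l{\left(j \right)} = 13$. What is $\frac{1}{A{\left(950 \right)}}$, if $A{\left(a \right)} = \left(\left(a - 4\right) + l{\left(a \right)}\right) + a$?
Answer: $\frac{1}{1909} \approx 0.00052383$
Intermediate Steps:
$A{\left(a \right)} = 9 + 2 a$ ($A{\left(a \right)} = \left(\left(a - 4\right) + 13\right) + a = \left(\left(-4 + a\right) + 13\right) + a = \left(9 + a\right) + a = 9 + 2 a$)
$\frac{1}{A{\left(950 \right)}} = \frac{1}{9 + 2 \cdot 950} = \frac{1}{9 + 1900} = \frac{1}{1909}$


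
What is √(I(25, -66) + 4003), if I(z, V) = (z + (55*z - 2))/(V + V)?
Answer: √1932326/22 ≈ 63.185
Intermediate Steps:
I(z, V) = (-2 + 56*z)/(2*V) (I(z, V) = (z + (-2 + 55*z))/((2*V)) = (-2 + 56*z)*(1/(2*V)) = (-2 + 56*z)/(2*V))
√(I(25, -66) + 4003) = √((-1 + 28*25)/(-66) + 4003) = √(-(-1 + 700)/66 + 4003) = √(-1/66*699 + 4003) = √(-233/22 + 4003) = √(87833/22) = √1932326/22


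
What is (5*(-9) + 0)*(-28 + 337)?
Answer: -13905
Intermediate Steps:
(5*(-9) + 0)*(-28 + 337) = (-45 + 0)*309 = -45*309 = -13905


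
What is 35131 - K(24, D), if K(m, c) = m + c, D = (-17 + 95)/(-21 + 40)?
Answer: 666955/19 ≈ 35103.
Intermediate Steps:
D = 78/19 ≈ 4.1053
K(m, c) = c + m
35131 - K(24, D) = 35131 - (78/19 + 24) = 35131 - 1*534/19 = 35131 - 534/19 = 666955/19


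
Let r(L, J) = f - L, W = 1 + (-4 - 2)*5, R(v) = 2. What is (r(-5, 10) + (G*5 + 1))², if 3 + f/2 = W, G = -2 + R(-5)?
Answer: 3364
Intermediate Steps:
G = 0 (G = -2 + 2 = 0)
W = -29 (W = 1 - 6*5 = 1 - 30 = -29)
f = -64 (f = -6 + 2*(-29) = -6 - 58 = -64)
r(L, J) = -64 - L
(r(-5, 10) + (G*5 + 1))² = ((-64 - 1*(-5)) + (0*5 + 1))² = ((-64 + 5) + (0 + 1))² = (-59 + 1)² = (-58)² = 3364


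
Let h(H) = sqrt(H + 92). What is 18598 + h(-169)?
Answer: 18598 + I*sqrt(77) ≈ 18598.0 + 8.775*I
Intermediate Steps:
h(H) = sqrt(92 + H)
18598 + h(-169) = 18598 + sqrt(92 - 169) = 18598 + sqrt(-77) = 18598 + I*sqrt(77)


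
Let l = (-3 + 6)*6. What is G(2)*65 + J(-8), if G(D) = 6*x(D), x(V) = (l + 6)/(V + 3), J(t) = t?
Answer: 1864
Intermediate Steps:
l = 18 (l = 3*6 = 18)
x(V) = 24/(3 + V) (x(V) = (18 + 6)/(V + 3) = 24/(3 + V))
G(D) = 144/(3 + D) (G(D) = 6*(24/(3 + D)) = 144/(3 + D))
G(2)*65 + J(-8) = (144/(3 + 2))*65 - 8 = (144/5)*65 - 8 = 1872 - 8 = 1864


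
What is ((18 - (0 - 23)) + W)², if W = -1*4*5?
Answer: 441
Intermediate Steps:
W = -20 (W = -4*5 = -20)
((18 - (0 - 23)) + W)² = ((18 - (0 - 23)) - 20)² = ((18 - 1*(-23)) - 20)² = ((18 + 23) - 20)² = (41 - 20)² = 21² = 441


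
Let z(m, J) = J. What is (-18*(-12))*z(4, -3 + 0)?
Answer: -648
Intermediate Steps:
(-18*(-12))*z(4, -3 + 0) = (-18*(-12))*(-3 + 0) = 216*(-3) = -648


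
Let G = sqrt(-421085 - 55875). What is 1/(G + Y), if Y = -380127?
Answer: -34557/13136092099 - 4*I*sqrt(29810)/144497013089 ≈ -2.6307e-6 - 4.7795e-9*I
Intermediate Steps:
G = 4*I*sqrt(29810) (G = sqrt(-476960) = 4*I*sqrt(29810) ≈ 690.62*I)
1/(G + Y) = 1/(4*I*sqrt(29810) - 380127) = 1/(-380127 + 4*I*sqrt(29810))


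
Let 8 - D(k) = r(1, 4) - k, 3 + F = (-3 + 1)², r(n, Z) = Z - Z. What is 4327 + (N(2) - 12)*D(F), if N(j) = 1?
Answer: 4228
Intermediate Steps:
r(n, Z) = 0
F = 1 (F = -3 + (-3 + 1)² = -3 + (-2)² = -3 + 4 = 1)
D(k) = 8 + k (D(k) = 8 - (0 - k) = 8 - (-1)*k = 8 + k)
4327 + (N(2) - 12)*D(F) = 4327 + (1 - 12)*(8 + 1) = 4327 - 11*9 = 4327 - 99 = 4228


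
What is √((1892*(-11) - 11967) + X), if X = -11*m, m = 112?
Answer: 3*I*√3779 ≈ 184.42*I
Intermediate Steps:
X = -1232 (X = -11*112 = -1232)
√((1892*(-11) - 11967) + X) = √((1892*(-11) - 11967) - 1232) = √((-20812 - 11967) - 1232) = √(-32779 - 1232) = √(-34011) = 3*I*√3779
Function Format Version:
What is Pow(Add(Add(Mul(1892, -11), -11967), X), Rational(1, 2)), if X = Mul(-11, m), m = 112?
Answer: Mul(3, I, Pow(3779, Rational(1, 2))) ≈ Mul(184.42, I)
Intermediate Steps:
X = -1232 (X = Mul(-11, 112) = -1232)
Pow(Add(Add(Mul(1892, -11), -11967), X), Rational(1, 2)) = Pow(Add(Add(Mul(1892, -11), -11967), -1232), Rational(1, 2)) = Pow(Add(Add(-20812, -11967), -1232), Rational(1, 2)) = Pow(Add(-32779, -1232), Rational(1, 2)) = Pow(-34011, Rational(1, 2)) = Mul(3, I, Pow(3779, Rational(1, 2)))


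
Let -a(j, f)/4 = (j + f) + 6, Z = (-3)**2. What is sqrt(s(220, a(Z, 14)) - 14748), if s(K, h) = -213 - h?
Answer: I*sqrt(14845) ≈ 121.84*I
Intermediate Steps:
Z = 9
a(j, f) = -24 - 4*f - 4*j (a(j, f) = -4*((j + f) + 6) = -4*((f + j) + 6) = -4*(6 + f + j) = -24 - 4*f - 4*j)
sqrt(s(220, a(Z, 14)) - 14748) = sqrt((-213 - (-24 - 4*14 - 4*9)) - 14748) = sqrt((-213 - (-24 - 56 - 36)) - 14748) = sqrt((-213 - 1*(-116)) - 14748) = sqrt((-213 + 116) - 14748) = sqrt(-97 - 14748) = sqrt(-14845) = I*sqrt(14845)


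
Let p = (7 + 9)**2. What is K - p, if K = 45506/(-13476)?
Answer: -1747681/6738 ≈ -259.38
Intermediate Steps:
K = -22753/6738 (K = 45506*(-1/13476) = -22753/6738 ≈ -3.3768)
p = 256 (p = 16**2 = 256)
K - p = -22753/6738 - 1*256 = -22753/6738 - 256 = -1747681/6738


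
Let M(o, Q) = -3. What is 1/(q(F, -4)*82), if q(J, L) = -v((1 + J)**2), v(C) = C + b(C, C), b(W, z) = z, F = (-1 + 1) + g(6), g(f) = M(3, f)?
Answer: -1/656 ≈ -0.0015244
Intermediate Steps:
g(f) = -3
F = -3 (F = (-1 + 1) - 3 = 0 - 3 = -3)
v(C) = 2*C (v(C) = C + C = 2*C)
q(J, L) = -2*(1 + J)**2
1/(q(F, -4)*82) = 1/(-2*(1 - 3)**2*82) = 1/(-2*(-2)**2*82) = 1/(-2*4*82) = 1/(-8*82) = 1/(-656) = -1/656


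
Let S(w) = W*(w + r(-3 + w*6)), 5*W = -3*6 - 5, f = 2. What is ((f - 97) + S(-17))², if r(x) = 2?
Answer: 676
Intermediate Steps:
W = -23/5 (W = (-3*6 - 5)/5 = (-18 - 5)/5 = (⅕)*(-23) = -23/5 ≈ -4.6000)
S(w) = -46/5 - 23*w/5 (S(w) = -23*(w + 2)/5 = -23*(2 + w)/5 = -46/5 - 23*w/5)
((f - 97) + S(-17))² = ((2 - 97) + (-46/5 - 23/5*(-17)))² = (-95 + (-46/5 + 391/5))² = (-95 + 69)² = (-26)² = 676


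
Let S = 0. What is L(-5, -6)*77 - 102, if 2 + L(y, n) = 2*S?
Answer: -256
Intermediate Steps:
L(y, n) = -2 (L(y, n) = -2 + 2*0 = -2 + 0 = -2)
L(-5, -6)*77 - 102 = -2*77 - 102 = -154 - 102 = -256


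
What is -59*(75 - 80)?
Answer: 295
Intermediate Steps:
-59*(75 - 80) = -59*(-5) = 295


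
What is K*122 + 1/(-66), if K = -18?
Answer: -144937/66 ≈ -2196.0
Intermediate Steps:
K*122 + 1/(-66) = -18*122 + 1/(-66) = -2196 - 1/66 = -144937/66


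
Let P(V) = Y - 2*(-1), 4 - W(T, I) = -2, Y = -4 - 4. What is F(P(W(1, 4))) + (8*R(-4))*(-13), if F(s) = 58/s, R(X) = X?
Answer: 1219/3 ≈ 406.33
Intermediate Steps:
Y = -8
W(T, I) = 6 (W(T, I) = 4 - 1*(-2) = 4 + 2 = 6)
P(V) = -6 (P(V) = -8 - 2*(-1) = -8 + 2 = -6)
F(P(W(1, 4))) + (8*R(-4))*(-13) = 58/(-6) + (8*(-4))*(-13) = 58*(-⅙) - 32*(-13) = -29/3 + 416 = 1219/3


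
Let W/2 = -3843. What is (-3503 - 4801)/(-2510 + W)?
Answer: 2076/2549 ≈ 0.81444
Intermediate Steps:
W = -7686 (W = 2*(-3843) = -7686)
(-3503 - 4801)/(-2510 + W) = (-3503 - 4801)/(-2510 - 7686) = -8304/(-10196) = -8304*(-1/10196) = 2076/2549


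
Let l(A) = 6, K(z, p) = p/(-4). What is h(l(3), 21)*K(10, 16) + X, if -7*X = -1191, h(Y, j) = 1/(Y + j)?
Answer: 32129/189 ≈ 169.99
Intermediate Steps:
K(z, p) = -p/4 (K(z, p) = p*(-1/4) = -p/4)
X = 1191/7 (X = -1/7*(-1191) = 1191/7 ≈ 170.14)
h(l(3), 21)*K(10, 16) + X = (-1/4*16)/(6 + 21) + 1191/7 = -4/27 + 1191/7 = 32129/189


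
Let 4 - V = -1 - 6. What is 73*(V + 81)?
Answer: 6716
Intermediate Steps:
V = 11 (V = 4 - (-1 - 6) = 4 - 1*(-7) = 4 + 7 = 11)
73*(V + 81) = 73*(11 + 81) = 73*92 = 6716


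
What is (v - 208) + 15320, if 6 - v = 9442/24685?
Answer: 373178388/24685 ≈ 15118.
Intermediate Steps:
v = 138668/24685 (v = 6 - 9442/24685 = 138668/24685 ≈ 5.6175)
(v - 208) + 15320 = (138668/24685 - 208) + 15320 = -4995812/24685 + 15320 = 373178388/24685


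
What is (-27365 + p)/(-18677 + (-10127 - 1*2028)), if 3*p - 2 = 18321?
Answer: 15943/23124 ≈ 0.68946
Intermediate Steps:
p = 18323/3 (p = ⅔ + (⅓)*18321 = ⅔ + 6107 = 18323/3 ≈ 6107.7)
(-27365 + p)/(-18677 + (-10127 - 1*2028)) = (-27365 + 18323/3)/(-18677 + (-10127 - 1*2028)) = -63772/(3*(-18677 + (-10127 - 2028))) = -63772/(3*(-18677 - 12155)) = -63772/3/(-30832) = -63772/3*(-1/30832) = 15943/23124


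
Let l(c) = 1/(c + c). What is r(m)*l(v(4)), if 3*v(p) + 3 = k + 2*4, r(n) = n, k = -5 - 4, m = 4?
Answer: -3/2 ≈ -1.5000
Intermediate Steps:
k = -9
v(p) = -4/3 (v(p) = -1 + (-9 + 2*4)/3 = -1 + (-9 + 8)/3 = -1 + (1/3)*(-1) = -1 - 1/3 = -4/3)
l(c) = 1/(2*c)
r(m)*l(v(4)) = 4*(1/(2*(-4/3))) = 4*((1/2)*(-3/4)) = 4*(-3/8) = -3/2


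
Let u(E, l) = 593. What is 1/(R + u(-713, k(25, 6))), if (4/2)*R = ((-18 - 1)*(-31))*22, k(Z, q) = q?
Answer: 1/7072 ≈ 0.00014140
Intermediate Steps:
R = 6479 (R = (((-18 - 1)*(-31))*22)/2 = (-19*(-31)*22)/2 = (589*22)/2 = (½)*12958 = 6479)
1/(R + u(-713, k(25, 6))) = 1/(6479 + 593) = 1/7072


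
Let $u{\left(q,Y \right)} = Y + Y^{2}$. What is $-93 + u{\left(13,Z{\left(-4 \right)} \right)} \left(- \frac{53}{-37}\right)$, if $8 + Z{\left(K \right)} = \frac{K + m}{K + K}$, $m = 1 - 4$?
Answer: $- \frac{72195}{2368} \approx -30.488$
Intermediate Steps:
$m = -3$ ($m = 1 - 4 = -3$)
$Z{\left(K \right)} = -8 + \frac{-3 + K}{2 K}$ ($Z{\left(K \right)} = -8 + \frac{K - 3}{K + K} = -8 + \frac{-3 + K}{2 K}$)
$-93 + u{\left(13,Z{\left(-4 \right)} \right)} \left(- \frac{53}{-37}\right) = -93 + \frac{3 \left(-1 - -20\right)}{2 \left(-4\right)} \left(1 + \frac{3 \left(-1 - -20\right)}{2 \left(-4\right)}\right) \left(- \frac{53}{-37}\right) = -93 + \frac{3}{2} \left(- \frac{1}{4}\right) \left(-1 + 20\right) \left(1 + \frac{3}{2} \left(- \frac{1}{4}\right) \left(-1 + 20\right)\right) \left(\left(-53\right) \left(- \frac{1}{37}\right)\right) = -93 + \frac{3}{2} \left(- \frac{1}{4}\right) 19 \left(1 + \frac{3}{2} \left(- \frac{1}{4}\right) 19\right) \frac{53}{37} = -93 + - \frac{57 \left(1 - \frac{57}{8}\right)}{8} \cdot \frac{53}{37} = -93 + \left(- \frac{57}{8}\right) \left(- \frac{49}{8}\right) \frac{53}{37} = -93 + \frac{2793}{64} \cdot \frac{53}{37} = -93 + \frac{148029}{2368} = - \frac{72195}{2368}$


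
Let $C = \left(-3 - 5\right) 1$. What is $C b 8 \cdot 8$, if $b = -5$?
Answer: $2560$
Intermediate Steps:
$C = -8$ ($C = \left(-8\right) 1 = -8$)
$C b 8 \cdot 8 = - 8 \left(-5\right) 8 \cdot 8 = - 8 \left(\left(-40\right) 8\right) = \left(-8\right) \left(-320\right) = 2560$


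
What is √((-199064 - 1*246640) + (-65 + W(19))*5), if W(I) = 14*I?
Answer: 3*I*√49411 ≈ 666.86*I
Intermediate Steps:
√((-199064 - 1*246640) + (-65 + W(19))*5) = √((-199064 - 1*246640) + (-65 + 14*19)*5) = √((-199064 - 246640) + (-65 + 266)*5) = √(-445704 + 201*5) = √(-445704 + 1005) = √(-444699) = 3*I*√49411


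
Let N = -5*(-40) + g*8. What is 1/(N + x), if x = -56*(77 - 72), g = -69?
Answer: -1/632 ≈ -0.0015823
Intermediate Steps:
x = -280 (x = -56*5 = -280)
N = -352 (N = -5*(-40) - 69*8 = 200 - 552 = -352)
1/(N + x) = 1/(-352 - 280) = 1/(-632) = -1/632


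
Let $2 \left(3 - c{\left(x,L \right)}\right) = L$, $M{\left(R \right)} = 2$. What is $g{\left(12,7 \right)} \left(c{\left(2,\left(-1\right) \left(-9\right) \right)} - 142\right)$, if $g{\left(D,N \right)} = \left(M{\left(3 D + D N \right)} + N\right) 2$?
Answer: $-2583$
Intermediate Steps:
$c{\left(x,L \right)} = 3 - \frac{L}{2}$
$g{\left(D,N \right)} = 4 + 2 N$ ($g{\left(D,N \right)} = \left(2 + N\right) 2 = 4 + 2 N$)
$g{\left(12,7 \right)} \left(c{\left(2,\left(-1\right) \left(-9\right) \right)} - 142\right) = \left(4 + 2 \cdot 7\right) \left(\left(3 - \frac{\left(-1\right) \left(-9\right)}{2}\right) - 142\right) = \left(4 + 14\right) \left(\left(3 - \frac{9}{2}\right) - 142\right) = 18 \left(\left(3 - \frac{9}{2}\right) - 142\right) = 18 \left(- \frac{3}{2} - 142\right) = 18 \left(- \frac{287}{2}\right) = -2583$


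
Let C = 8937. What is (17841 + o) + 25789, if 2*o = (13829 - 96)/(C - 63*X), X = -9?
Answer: 829332773/19008 ≈ 43631.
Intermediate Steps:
o = 13733/19008 (o = ((13829 - 96)/(8937 - 63*(-9)))/2 = (13733/(8937 + 567))/2 = (13733/9504)/2 = (13733*(1/9504))/2 = (½)*(13733/9504) = 13733/19008 ≈ 0.72249)
(17841 + o) + 25789 = (17841 + 13733/19008) + 25789 = 339135461/19008 + 25789 = 829332773/19008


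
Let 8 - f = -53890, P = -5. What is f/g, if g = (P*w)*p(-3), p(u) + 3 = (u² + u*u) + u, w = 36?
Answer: -8983/360 ≈ -24.953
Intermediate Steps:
p(u) = -3 + u + 2*u² (p(u) = -3 + ((u² + u*u) + u) = -3 + ((u² + u²) + u) = -3 + (2*u² + u) = -3 + (u + 2*u²) = -3 + u + 2*u²)
g = -2160 (g = (-5*36)*(-3 - 3 + 2*(-3)²) = -180*(-3 - 3 + 2*9) = -180*(-3 - 3 + 18) = -180*12 = -2160)
f = 53898 (f = 8 - 1*(-53890) = 8 + 53890 = 53898)
f/g = 53898/(-2160) = 53898*(-1/2160) = -8983/360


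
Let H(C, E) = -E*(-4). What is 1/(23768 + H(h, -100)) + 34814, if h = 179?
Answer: 813533553/23368 ≈ 34814.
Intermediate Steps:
H(C, E) = 4*E
1/(23768 + H(h, -100)) + 34814 = 1/(23768 + 4*(-100)) + 34814 = 1/(23768 - 400) + 34814 = 1/23368 + 34814 = 813533553/23368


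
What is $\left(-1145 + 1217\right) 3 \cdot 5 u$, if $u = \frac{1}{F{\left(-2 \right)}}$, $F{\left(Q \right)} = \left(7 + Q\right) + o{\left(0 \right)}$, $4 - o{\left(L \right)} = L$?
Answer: $120$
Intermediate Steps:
$o{\left(L \right)} = 4 - L$
$F{\left(Q \right)} = 11 + Q$ ($F{\left(Q \right)} = \left(7 + Q\right) + \left(4 - 0\right) = \left(7 + Q\right) + \left(4 + 0\right) = \left(7 + Q\right) + 4 = 11 + Q$)
$u = \frac{1}{9}$ ($u = \frac{1}{11 - 2} = \frac{1}{9} \approx 0.11111$)
$\left(-1145 + 1217\right) 3 \cdot 5 u = \left(-1145 + 1217\right) 3 \cdot 5 \cdot \frac{1}{9} = 72 \cdot 15 \cdot \frac{1}{9} = 72 \cdot \frac{5}{3} = 120$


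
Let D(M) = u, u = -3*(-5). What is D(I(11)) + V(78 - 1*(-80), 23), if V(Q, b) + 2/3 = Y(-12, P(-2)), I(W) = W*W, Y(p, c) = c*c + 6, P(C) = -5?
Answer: 136/3 ≈ 45.333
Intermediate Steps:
Y(p, c) = 6 + c² (Y(p, c) = c² + 6 = 6 + c²)
I(W) = W²
V(Q, b) = 91/3 (V(Q, b) = -⅔ + (6 + (-5)²) = -⅔ + (6 + 25) = -⅔ + 31 = 91/3)
u = 15
D(M) = 15
D(I(11)) + V(78 - 1*(-80), 23) = 15 + 91/3 = 136/3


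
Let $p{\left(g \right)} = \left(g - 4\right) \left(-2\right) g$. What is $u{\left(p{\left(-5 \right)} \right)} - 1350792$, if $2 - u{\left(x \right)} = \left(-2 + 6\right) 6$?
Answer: $-1350814$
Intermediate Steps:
$p{\left(g \right)} = g \left(8 - 2 g\right)$ ($p{\left(g \right)} = \left(-4 + g\right) \left(-2\right) g = \left(8 - 2 g\right) g = g \left(8 - 2 g\right)$)
$u{\left(x \right)} = -22$ ($u{\left(x \right)} = 2 - \left(-2 + 6\right) 6 = 2 - 4 \cdot 6 = 2 - 24 = -22$)
$u{\left(p{\left(-5 \right)} \right)} - 1350792 = -22 - 1350792 = -1350814$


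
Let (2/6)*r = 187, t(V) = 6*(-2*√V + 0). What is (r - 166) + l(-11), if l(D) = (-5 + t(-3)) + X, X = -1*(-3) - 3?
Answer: 390 - 12*I*√3 ≈ 390.0 - 20.785*I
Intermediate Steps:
t(V) = -12*√V (t(V) = 6*(-2*√V) = -12*√V)
X = 0 (X = 3 - 3 = 0)
r = 561 (r = 3*187 = 561)
l(D) = -5 - 12*I*√3 (l(D) = (-5 - 12*I*√3) + 0 = -5 - 12*I*√3)
(r - 166) + l(-11) = (561 - 166) + (-5 - 12*I*√3) = 395 + (-5 - 12*I*√3) = 390 - 12*I*√3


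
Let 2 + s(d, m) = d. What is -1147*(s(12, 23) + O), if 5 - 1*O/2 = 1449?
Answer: 3301066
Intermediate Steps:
O = -2888 (O = 10 - 2*1449 = 10 - 2898 = -2888)
s(d, m) = -2 + d
-1147*(s(12, 23) + O) = -1147*((-2 + 12) - 2888) = -1147*(10 - 2888) = -1147*(-2878) = 3301066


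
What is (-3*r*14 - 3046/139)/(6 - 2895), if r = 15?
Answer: 90616/401571 ≈ 0.22565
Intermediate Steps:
(-3*r*14 - 3046/139)/(6 - 2895) = (-3*15*14 - 3046/139)/(6 - 2895) = (-45*14 - 3046*1/139)/(-2889) = (-630 - 3046/139)*(-1/2889) = -90616/139*(-1/2889) = 90616/401571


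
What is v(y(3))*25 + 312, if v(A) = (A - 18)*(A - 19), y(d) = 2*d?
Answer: 4212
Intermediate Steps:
v(A) = (-19 + A)*(-18 + A) (v(A) = (-18 + A)*(-19 + A) = (-19 + A)*(-18 + A))
v(y(3))*25 + 312 = (342 + (2*3)**2 - 74*3)*25 + 312 = (342 + 6**2 - 37*6)*25 + 312 = (342 + 36 - 222)*25 + 312 = 156*25 + 312 = 3900 + 312 = 4212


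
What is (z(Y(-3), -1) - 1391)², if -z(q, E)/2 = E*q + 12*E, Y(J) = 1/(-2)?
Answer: 1871424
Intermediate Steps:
Y(J) = -½
z(q, E) = -24*E - 2*E*q (z(q, E) = -2*(E*q + 12*E) = -2*(12*E + E*q) = -24*E - 2*E*q)
(z(Y(-3), -1) - 1391)² = (-2*(-1)*(12 - ½) - 1391)² = (-2*(-1)*23/2 - 1391)² = (23 - 1391)² = (-1368)² = 1871424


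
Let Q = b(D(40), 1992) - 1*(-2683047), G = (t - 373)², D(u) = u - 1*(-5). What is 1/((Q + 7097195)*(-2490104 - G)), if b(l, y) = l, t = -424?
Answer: -1/30566458104831 ≈ -3.2716e-14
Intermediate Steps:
D(u) = 5 + u (D(u) = u + 5 = 5 + u)
G = 635209 (G = (-424 - 373)² = (-797)² = 635209)
Q = 2683092 (Q = (5 + 40) - 1*(-2683047) = 45 + 2683047 = 2683092)
1/((Q + 7097195)*(-2490104 - G)) = 1/((2683092 + 7097195)*(-2490104 - 1*635209)) = 1/(9780287*(-2490104 - 635209)) = (1/9780287)/(-3125313) = (1/9780287)*(-1/3125313) = -1/30566458104831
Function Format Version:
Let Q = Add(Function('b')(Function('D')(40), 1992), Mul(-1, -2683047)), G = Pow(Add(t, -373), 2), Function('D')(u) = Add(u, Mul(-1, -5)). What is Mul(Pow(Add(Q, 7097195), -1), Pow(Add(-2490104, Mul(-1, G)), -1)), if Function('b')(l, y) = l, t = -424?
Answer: Rational(-1, 30566458104831) ≈ -3.2716e-14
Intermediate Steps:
Function('D')(u) = Add(5, u) (Function('D')(u) = Add(u, 5) = Add(5, u))
G = 635209 (G = Pow(Add(-424, -373), 2) = Pow(-797, 2) = 635209)
Q = 2683092 (Q = Add(Add(5, 40), Mul(-1, -2683047)) = Add(45, 2683047) = 2683092)
Mul(Pow(Add(Q, 7097195), -1), Pow(Add(-2490104, Mul(-1, G)), -1)) = Mul(Pow(Add(2683092, 7097195), -1), Pow(Add(-2490104, Mul(-1, 635209)), -1)) = Mul(Pow(9780287, -1), Pow(Add(-2490104, -635209), -1)) = Mul(Rational(1, 9780287), Pow(-3125313, -1)) = Mul(Rational(1, 9780287), Rational(-1, 3125313)) = Rational(-1, 30566458104831)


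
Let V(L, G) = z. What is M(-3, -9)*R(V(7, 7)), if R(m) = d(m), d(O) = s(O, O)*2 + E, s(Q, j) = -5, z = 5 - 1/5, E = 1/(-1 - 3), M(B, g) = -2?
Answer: 41/2 ≈ 20.500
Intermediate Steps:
E = -1/4 (E = 1/(-4) = -1/4 ≈ -0.25000)
z = 24/5 (z = 5 - 1*1/5 = 5 - 1/5 = 24/5 ≈ 4.8000)
V(L, G) = 24/5
d(O) = -41/4 (d(O) = -5*2 - 1/4 = -10 - 1/4 = -41/4)
R(m) = -41/4
M(-3, -9)*R(V(7, 7)) = -2*(-41/4) = 41/2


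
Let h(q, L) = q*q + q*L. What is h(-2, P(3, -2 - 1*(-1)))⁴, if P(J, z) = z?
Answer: 1296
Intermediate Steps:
h(q, L) = q² + L*q
h(-2, P(3, -2 - 1*(-1)))⁴ = (-2*((-2 - 1*(-1)) - 2))⁴ = (-2*((-2 + 1) - 2))⁴ = (-2*(-1 - 2))⁴ = (-2*(-3))⁴ = 6⁴ = 1296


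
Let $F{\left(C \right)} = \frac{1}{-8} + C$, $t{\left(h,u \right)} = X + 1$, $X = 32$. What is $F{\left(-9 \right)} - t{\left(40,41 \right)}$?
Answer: $- \frac{337}{8} \approx -42.125$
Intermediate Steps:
$t{\left(h,u \right)} = 33$ ($t{\left(h,u \right)} = 32 + 1 = 33$)
$F{\left(C \right)} = - \frac{1}{8} + C$
$F{\left(-9 \right)} - t{\left(40,41 \right)} = \left(- \frac{1}{8} - 9\right) - 33 = - \frac{73}{8} - 33 = - \frac{337}{8}$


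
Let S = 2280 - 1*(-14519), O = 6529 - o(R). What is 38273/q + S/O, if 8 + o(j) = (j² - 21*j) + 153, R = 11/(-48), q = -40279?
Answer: 996476055113/592001690033 ≈ 1.6832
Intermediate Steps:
R = -11/48 (R = 11*(-1/48) = -11/48 ≈ -0.22917)
o(j) = 145 + j² - 21*j (o(j) = -8 + ((j² - 21*j) + 153) = -8 + (153 + j² - 21*j) = 145 + j² - 21*j)
O = 14697527/2304 (O = 6529 - (145 + (-11/48)² - 21*(-11/48)) = 6529 - (145 + 121/2304 + 77/16) = 6529 - 1*345289/2304 = 6529 - 345289/2304 = 14697527/2304 ≈ 6379.1)
S = 16799 (S = 2280 + 14519 = 16799)
38273/q + S/O = 38273/(-40279) + 16799/(14697527/2304) = 38273*(-1/40279) + 16799*(2304/14697527) = -38273/40279 + 38704896/14697527 = 996476055113/592001690033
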